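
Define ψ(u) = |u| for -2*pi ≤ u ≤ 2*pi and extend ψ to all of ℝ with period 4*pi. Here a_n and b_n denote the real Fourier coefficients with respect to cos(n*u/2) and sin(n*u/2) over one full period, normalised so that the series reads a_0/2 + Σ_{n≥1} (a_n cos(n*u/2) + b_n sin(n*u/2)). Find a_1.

a_1 = (1/(2*pi)) ∫_{-2*pi}^{2*pi} ψ(u) cos(u/2) du.
ψ is even and cos(u/2) is even, so the integrand is even and a_1 = 1/pi ∫_0^{2*pi} ψ(u) cos(u/2) du.
Integrating by parts (boundary term plus one more integral), an antiderivative of (u) cos(u/2) is 2*u*sin(u/2) + 4*cos(u/2); evaluating from 0 to 2*pi: ∫_{0}^{2*pi} (u) cos(u/2) du = (-4) - (4) = -8.
Hence a_1 = (1/pi)·(-8) = -8/pi.

-8/pi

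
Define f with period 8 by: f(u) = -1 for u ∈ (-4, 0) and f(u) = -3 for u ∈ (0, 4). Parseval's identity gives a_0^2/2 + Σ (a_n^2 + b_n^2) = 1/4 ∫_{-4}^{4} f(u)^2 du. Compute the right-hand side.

10

1/4 ∫_{-4}^{4} f(u)^2 du = 1/4 · (40) = 10.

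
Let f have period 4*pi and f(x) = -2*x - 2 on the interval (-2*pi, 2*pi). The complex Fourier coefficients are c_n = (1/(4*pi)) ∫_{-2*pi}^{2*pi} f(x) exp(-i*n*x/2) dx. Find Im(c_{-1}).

Since f is real-valued, Im(c_{-1}) = -(1/(4*pi)) ∫_{-2*pi}^{2*pi} f(x) sin(-x/2) dx = b_{1}/2.
Integrating by parts (boundary term plus one more integral), an antiderivative of (-2*x - 2) sin(-x/2) is -4*x*cos(x/2) + 8*sin(x/2) - 4*cos(x/2); evaluating from -2*pi to 2*pi: ∫_{-2*pi}^{2*pi} (-2*x - 2) sin(-x/2) dx = (4 + 8*pi) - (4 - 8*pi) = 16*pi.
Hence Im(c_{-1}) = (-1/(4*pi))·(16*pi) = -4.

-4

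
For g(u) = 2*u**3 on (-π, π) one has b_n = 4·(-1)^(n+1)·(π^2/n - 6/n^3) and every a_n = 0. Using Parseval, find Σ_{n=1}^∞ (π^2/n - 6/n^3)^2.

pi**6/14

Parseval: Σ b_n^2 = (1/π) ∫_{-π}^{π} g(u)^2 du = 8*pi**6/7.
b_n^2 = 16·(π^2/n - 6/n^3)^2, so the sum equals (8*pi**6/7)/16 = pi**6/14.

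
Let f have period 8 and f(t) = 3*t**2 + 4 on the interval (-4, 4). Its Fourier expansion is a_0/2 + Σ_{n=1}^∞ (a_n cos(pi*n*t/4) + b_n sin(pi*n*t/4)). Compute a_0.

40

a_0 = 1/4 ∫_{-4}^{4} f(t) dt = 1/4 · (160) = 40.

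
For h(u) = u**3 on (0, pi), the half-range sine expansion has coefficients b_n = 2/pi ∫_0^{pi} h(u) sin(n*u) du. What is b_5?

b_5 = 2/pi ∫_0^{pi} (u**3) sin(5*u) du.
Integrating by parts three times (tabular method), an antiderivative of (u**3) sin(5*u) is -u**3*cos(5*u)/5 + 3*u**2*sin(5*u)/25 + 6*u*cos(5*u)/125 - 6*sin(5*u)/625; evaluating from 0 to pi: ∫_{0}^{pi} (u**3) sin(5*u) du = (pi*(-6 + 25*pi**2)/125) - (0) = pi*(-6 + 25*pi**2)/125.
Hence b_5 = (2/pi)·(pi*(-6 + 25*pi**2)/125) = -12/125 + 2*pi**2/5.

-12/125 + 2*pi**2/5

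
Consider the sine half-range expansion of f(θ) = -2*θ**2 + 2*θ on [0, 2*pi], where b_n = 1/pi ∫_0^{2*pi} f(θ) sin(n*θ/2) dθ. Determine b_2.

b_2 = 1/pi ∫_0^{2*pi} (-2*θ**2 + 2*θ) sin(θ) dθ.
Integrating by parts twice (tabular method), an antiderivative of (-2*θ**2 + 2*θ) sin(θ) is 2*θ**2*cos(θ) - 4*θ*sin(θ) - 2*θ*cos(θ) + 2*sin(θ) - 4*cos(θ); evaluating from 0 to 2*pi: ∫_{0}^{2*pi} (-2*θ**2 + 2*θ) sin(θ) dθ = (-4*pi - 4 + 8*pi**2) - (-4) = 4*pi*(-1 + 2*pi).
Hence b_2 = (1/pi)·(4*pi*(-1 + 2*pi)) = -4 + 8*pi.

-4 + 8*pi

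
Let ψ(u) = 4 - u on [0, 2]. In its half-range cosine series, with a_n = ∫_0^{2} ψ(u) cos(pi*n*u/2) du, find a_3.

8/(9*pi**2)

a_3 = ∫_0^{2} (4 - u) cos(3*pi*u/2) du.
Integrating by parts (boundary term plus one more integral), an antiderivative of (4 - u) cos(3*pi*u/2) is -2*u*sin(3*pi*u/2)/(3*pi) + 8*sin(3*pi*u/2)/(3*pi) - 4*cos(3*pi*u/2)/(9*pi**2); evaluating from 0 to 2: ∫_{0}^{2} (4 - u) cos(3*pi*u/2) du = (4/(9*pi**2)) - (-4/(9*pi**2)) = 8/(9*pi**2).
Hence a_3 = 8/(9*pi**2).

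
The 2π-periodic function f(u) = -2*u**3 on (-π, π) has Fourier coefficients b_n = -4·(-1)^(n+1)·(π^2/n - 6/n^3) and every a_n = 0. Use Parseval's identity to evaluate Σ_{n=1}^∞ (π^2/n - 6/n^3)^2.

pi**6/14

Parseval: Σ b_n^2 = (1/π) ∫_{-π}^{π} f(u)^2 du = 8*pi**6/7.
b_n^2 = 16·(π^2/n - 6/n^3)^2, so the sum equals (8*pi**6/7)/16 = pi**6/14.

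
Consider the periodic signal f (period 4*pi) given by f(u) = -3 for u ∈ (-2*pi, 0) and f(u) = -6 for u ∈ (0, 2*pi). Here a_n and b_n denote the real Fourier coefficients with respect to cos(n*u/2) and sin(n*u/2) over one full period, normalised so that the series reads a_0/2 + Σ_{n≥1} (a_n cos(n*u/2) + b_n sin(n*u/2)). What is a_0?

-9

a_0 = (1/(2*pi)) ∫_{-2*pi}^{2*pi} f(u) du = (1/(2*pi)) · (-18*pi) = -9.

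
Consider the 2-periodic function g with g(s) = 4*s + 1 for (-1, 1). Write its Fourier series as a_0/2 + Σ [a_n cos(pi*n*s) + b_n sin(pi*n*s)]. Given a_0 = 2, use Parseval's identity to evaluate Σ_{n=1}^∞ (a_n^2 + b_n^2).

32/3

Parseval: a_0^2/2 + Σ_{n≥1} (a_n^2+b_n^2) = ∫_{-1}^{1} g(s)^2 ds = 38/3.
Subtract a_0^2/2 = 2: Σ (a_n^2+b_n^2) = 32/3.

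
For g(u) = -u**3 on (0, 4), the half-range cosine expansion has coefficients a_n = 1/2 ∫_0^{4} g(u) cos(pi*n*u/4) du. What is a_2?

-96/pi**2

a_2 = 1/2 ∫_0^{4} (-u**3) cos(pi*u/2) du.
Integrating by parts three times (tabular method), an antiderivative of (-u**3) cos(pi*u/2) is -2*u**3*sin(pi*u/2)/pi - 12*u**2*cos(pi*u/2)/pi**2 + 48*u*sin(pi*u/2)/pi**3 + 96*cos(pi*u/2)/pi**4; evaluating from 0 to 4: ∫_{0}^{4} (-u**3) cos(pi*u/2) du = (96*(1 - 2*pi**2)/pi**4) - (96/pi**4) = -192/pi**2.
Hence a_2 = (1/2)·(-192/pi**2) = -96/pi**2.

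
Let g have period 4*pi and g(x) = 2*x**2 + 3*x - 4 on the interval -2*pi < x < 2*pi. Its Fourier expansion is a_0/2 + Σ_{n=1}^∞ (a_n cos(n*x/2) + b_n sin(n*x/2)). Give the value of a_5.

-32/25

a_5 = (1/(2*pi)) ∫_{-2*pi}^{2*pi} g(x) cos(5*x/2) dx.
Integrating by parts twice (tabular method), an antiderivative of (2*x**2 + 3*x - 4) cos(5*x/2) is 4*x**2*sin(5*x/2)/5 + 6*x*sin(5*x/2)/5 + 16*x*cos(5*x/2)/25 - 232*sin(5*x/2)/125 + 12*cos(5*x/2)/25; evaluating from -2*pi to 2*pi: ∫_{-2*pi}^{2*pi} (2*x**2 + 3*x - 4) cos(5*x/2) dx = (-32*pi/25 - 12/25) - (-12/25 + 32*pi/25) = -64*pi/25.
Hence a_5 = (1/(2*pi))·(-64*pi/25) = -32/25.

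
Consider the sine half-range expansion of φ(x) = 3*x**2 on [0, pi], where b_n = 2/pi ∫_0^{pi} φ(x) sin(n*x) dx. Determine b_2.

b_2 = 2/pi ∫_0^{pi} (3*x**2) sin(2*x) dx.
Integrating by parts twice (tabular method), an antiderivative of (3*x**2) sin(2*x) is -3*x**2*cos(2*x)/2 + 3*x*sin(2*x)/2 + 3*cos(2*x)/4; evaluating from 0 to pi: ∫_{0}^{pi} (3*x**2) sin(2*x) dx = (3/4 - 3*pi**2/2) - (3/4) = -3*pi**2/2.
Hence b_2 = (2/pi)·(-3*pi**2/2) = -3*pi.

-3*pi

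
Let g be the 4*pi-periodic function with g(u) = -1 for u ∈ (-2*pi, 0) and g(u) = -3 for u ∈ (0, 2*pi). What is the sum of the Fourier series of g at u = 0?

At u = 0 the one-sided limits are g(0^-) = -1 and g(0^+) = -3.
By Dirichlet's theorem the series converges to their average, [(-1) + (-3)]/2 = -2.

-2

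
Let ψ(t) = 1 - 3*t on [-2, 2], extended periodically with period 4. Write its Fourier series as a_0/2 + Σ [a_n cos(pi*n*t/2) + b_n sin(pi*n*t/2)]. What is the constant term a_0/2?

1

a_0 = 1/2 ∫_{-2}^{2} ψ(t) dt = 1/2 · (4) = 2.
So the constant term a_0/2 = 1.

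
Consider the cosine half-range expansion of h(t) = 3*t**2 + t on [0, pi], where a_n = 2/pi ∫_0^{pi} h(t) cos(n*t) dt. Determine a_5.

4*(-3*pi - 1)/(25*pi)

a_5 = 2/pi ∫_0^{pi} (3*t**2 + t) cos(5*t) dt.
Integrating by parts twice (tabular method), an antiderivative of (3*t**2 + t) cos(5*t) is 3*t**2*sin(5*t)/5 + t*sin(5*t)/5 + 6*t*cos(5*t)/25 - 6*sin(5*t)/125 + cos(5*t)/25; evaluating from 0 to pi: ∫_{0}^{pi} (3*t**2 + t) cos(5*t) dt = (-6*pi/25 - 1/25) - (1/25) = -6*pi/25 - 2/25.
Hence a_5 = (2/pi)·(-6*pi/25 - 2/25) = 4*(-3*pi - 1)/(25*pi).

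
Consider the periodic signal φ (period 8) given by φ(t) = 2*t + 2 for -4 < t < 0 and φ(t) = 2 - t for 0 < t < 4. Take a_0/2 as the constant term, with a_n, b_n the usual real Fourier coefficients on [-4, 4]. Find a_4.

a_4 = 1/4 ∫_{-4}^{4} φ(t) cos(pi*t) dt.
Split the integral at the breakpoints.
Integrating by parts (boundary term plus one more integral), an antiderivative of (2*t + 2) cos(pi*t) is 2*t*sin(pi*t)/pi + 2*sin(pi*t)/pi + 2*cos(pi*t)/pi**2; evaluating from -4 to 0: ∫_{-4}^{0} (2*t + 2) cos(pi*t) dt = (2/pi**2) - (2/pi**2) = 0.
Integrating by parts (boundary term plus one more integral), an antiderivative of (2 - t) cos(pi*t) is -t*sin(pi*t)/pi + 2*sin(pi*t)/pi - cos(pi*t)/pi**2; evaluating from 0 to 4: ∫_{0}^{4} (2 - t) cos(pi*t) dt = (-1/pi**2) - (-1/pi**2) = 0.
Summing the pieces and multiplying by (1/4) gives a_4 = 0.

0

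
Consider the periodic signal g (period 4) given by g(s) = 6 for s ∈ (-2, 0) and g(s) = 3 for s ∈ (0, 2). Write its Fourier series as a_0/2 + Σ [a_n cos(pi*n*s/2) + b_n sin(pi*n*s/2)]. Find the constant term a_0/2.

a_0 = 1/2 ∫_{-2}^{2} g(s) ds = 1/2 · (18) = 9.
So the constant term a_0/2 = 9/2.

9/2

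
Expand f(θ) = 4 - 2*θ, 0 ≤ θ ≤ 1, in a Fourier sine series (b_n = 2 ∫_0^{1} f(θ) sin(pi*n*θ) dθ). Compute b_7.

b_7 = 2 ∫_0^{1} (4 - 2*θ) sin(7*pi*θ) dθ.
Integrating by parts (boundary term plus one more integral), an antiderivative of (4 - 2*θ) sin(7*pi*θ) is 2*θ*cos(7*pi*θ)/(7*pi) - 2*sin(7*pi*θ)/(49*pi**2) - 4*cos(7*pi*θ)/(7*pi); evaluating from 0 to 1: ∫_{0}^{1} (4 - 2*θ) sin(7*pi*θ) dθ = (2/(7*pi)) - (-4/(7*pi)) = 6/(7*pi).
Hence b_7 = 2·(6/(7*pi)) = 12/(7*pi).

12/(7*pi)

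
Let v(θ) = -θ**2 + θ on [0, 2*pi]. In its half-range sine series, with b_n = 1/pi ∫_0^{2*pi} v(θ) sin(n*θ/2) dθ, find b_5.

4*(-50*pi**2 + 8 + 25*pi)/(125*pi)

b_5 = 1/pi ∫_0^{2*pi} (-θ**2 + θ) sin(5*θ/2) dθ.
Integrating by parts twice (tabular method), an antiderivative of (-θ**2 + θ) sin(5*θ/2) is 2*θ**2*cos(5*θ/2)/5 - 8*θ*sin(5*θ/2)/25 - 2*θ*cos(5*θ/2)/5 + 4*sin(5*θ/2)/25 - 16*cos(5*θ/2)/125; evaluating from 0 to 2*pi: ∫_{0}^{2*pi} (-θ**2 + θ) sin(5*θ/2) dθ = (-8*pi**2/5 + 16/125 + 4*pi/5) - (-16/125) = -8*pi**2/5 + 32/125 + 4*pi/5.
Hence b_5 = (1/pi)·(-8*pi**2/5 + 32/125 + 4*pi/5) = 4*(-50*pi**2 + 8 + 25*pi)/(125*pi).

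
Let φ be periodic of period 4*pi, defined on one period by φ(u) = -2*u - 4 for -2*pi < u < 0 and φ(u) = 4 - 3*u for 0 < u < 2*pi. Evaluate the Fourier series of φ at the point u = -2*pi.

At u = -2*pi the one-sided limits are φ(-2*pi^-) = 4 - 6*pi and φ(-2*pi^+) = -4 + 4*pi.
By Dirichlet's theorem the series converges to their average, [(4 - 6*pi) + (-4 + 4*pi)]/2 = -pi.

-pi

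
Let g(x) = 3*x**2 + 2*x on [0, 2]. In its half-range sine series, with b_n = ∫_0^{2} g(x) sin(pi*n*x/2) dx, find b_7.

b_7 = ∫_0^{2} (3*x**2 + 2*x) sin(7*pi*x/2) dx.
Integrating by parts twice (tabular method), an antiderivative of (3*x**2 + 2*x) sin(7*pi*x/2) is -6*x**2*cos(7*pi*x/2)/(7*pi) + 24*x*sin(7*pi*x/2)/(49*pi**2) - 4*x*cos(7*pi*x/2)/(7*pi) + 8*sin(7*pi*x/2)/(49*pi**2) + 48*cos(7*pi*x/2)/(343*pi**3); evaluating from 0 to 2: ∫_{0}^{2} (3*x**2 + 2*x) sin(7*pi*x/2) dx = (16*(-3 + 98*pi**2)/(343*pi**3)) - (48/(343*pi**3)) = 32*(-3 + 49*pi**2)/(343*pi**3).
Hence b_7 = 32*(-3 + 49*pi**2)/(343*pi**3).

32*(-3 + 49*pi**2)/(343*pi**3)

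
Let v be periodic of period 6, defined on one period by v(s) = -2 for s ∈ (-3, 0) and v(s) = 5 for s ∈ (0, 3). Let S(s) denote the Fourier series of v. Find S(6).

3/2

s = 6 differs from s = 0 by 1 full period(s), and the series is 6-periodic.
At s = 0 the one-sided limits are v(0^-) = -2 and v(0^+) = 5.
By Dirichlet's theorem the series converges to their average, [(-2) + (5)]/2 = 3/2.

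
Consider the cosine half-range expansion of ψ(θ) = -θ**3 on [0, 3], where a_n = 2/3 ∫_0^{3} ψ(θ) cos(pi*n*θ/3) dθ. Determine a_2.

a_2 = 2/3 ∫_0^{3} (-θ**3) cos(2*pi*θ/3) dθ.
Integrating by parts three times (tabular method), an antiderivative of (-θ**3) cos(2*pi*θ/3) is -3*θ**3*sin(2*pi*θ/3)/(2*pi) - 27*θ**2*cos(2*pi*θ/3)/(4*pi**2) + 81*θ*sin(2*pi*θ/3)/(4*pi**3) + 243*cos(2*pi*θ/3)/(8*pi**4); evaluating from 0 to 3: ∫_{0}^{3} (-θ**3) cos(2*pi*θ/3) dθ = (243*(1 - 2*pi**2)/(8*pi**4)) - (243/(8*pi**4)) = -243/(4*pi**2).
Hence a_2 = (2/3)·(-243/(4*pi**2)) = -81/(2*pi**2).

-81/(2*pi**2)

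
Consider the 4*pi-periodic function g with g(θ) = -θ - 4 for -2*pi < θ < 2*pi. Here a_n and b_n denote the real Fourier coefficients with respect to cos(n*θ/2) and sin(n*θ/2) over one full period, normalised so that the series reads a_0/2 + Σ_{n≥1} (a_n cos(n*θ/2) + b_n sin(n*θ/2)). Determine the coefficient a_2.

a_2 = (1/(2*pi)) ∫_{-2*pi}^{2*pi} g(θ) cos(θ) dθ.
Integrating by parts (boundary term plus one more integral), an antiderivative of (-θ - 4) cos(θ) is -θ*sin(θ) - 4*sin(θ) - cos(θ); evaluating from -2*pi to 2*pi: ∫_{-2*pi}^{2*pi} (-θ - 4) cos(θ) dθ = (-1) - (-1) = 0.
Hence a_2 = (1/(2*pi))·(0) = 0.

0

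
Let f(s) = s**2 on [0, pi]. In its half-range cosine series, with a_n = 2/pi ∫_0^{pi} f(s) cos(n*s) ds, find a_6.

1/9

a_6 = 2/pi ∫_0^{pi} (s**2) cos(6*s) ds.
Integrating by parts twice (tabular method), an antiderivative of (s**2) cos(6*s) is s**2*sin(6*s)/6 + s*cos(6*s)/18 - sin(6*s)/108; evaluating from 0 to pi: ∫_{0}^{pi} (s**2) cos(6*s) ds = (pi/18) - (0) = pi/18.
Hence a_6 = (2/pi)·(pi/18) = 1/9.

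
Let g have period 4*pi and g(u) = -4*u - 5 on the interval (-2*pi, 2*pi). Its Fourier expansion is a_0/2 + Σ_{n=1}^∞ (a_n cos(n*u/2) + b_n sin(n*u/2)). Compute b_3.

b_3 = (1/(2*pi)) ∫_{-2*pi}^{2*pi} g(u) sin(3*u/2) du.
Integrating by parts (boundary term plus one more integral), an antiderivative of (-4*u - 5) sin(3*u/2) is 8*u*cos(3*u/2)/3 - 16*sin(3*u/2)/9 + 10*cos(3*u/2)/3; evaluating from -2*pi to 2*pi: ∫_{-2*pi}^{2*pi} (-4*u - 5) sin(3*u/2) du = (-16*pi/3 - 10/3) - (-10/3 + 16*pi/3) = -32*pi/3.
Hence b_3 = (1/(2*pi))·(-32*pi/3) = -16/3.

-16/3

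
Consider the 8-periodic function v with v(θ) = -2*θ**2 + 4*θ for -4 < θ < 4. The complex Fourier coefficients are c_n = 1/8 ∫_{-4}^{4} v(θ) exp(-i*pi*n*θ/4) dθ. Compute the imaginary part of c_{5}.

Since v is real-valued, Im(c_{5}) = -1/8 ∫_{-4}^{4} v(θ) sin(5*pi*θ/4) dθ = -b_{5}/2.
Integrating by parts twice (tabular method), an antiderivative of (-2*θ**2 + 4*θ) sin(5*pi*θ/4) is 8*θ**2*cos(5*pi*θ/4)/(5*pi) - 64*θ*sin(5*pi*θ/4)/(25*pi**2) - 16*θ*cos(5*pi*θ/4)/(5*pi) + 64*sin(5*pi*θ/4)/(25*pi**2) - 256*cos(5*pi*θ/4)/(125*pi**3); evaluating from -4 to 4: ∫_{-4}^{4} (-2*θ**2 + 4*θ) sin(5*pi*θ/4) dθ = (64*(4 - 25*pi**2)/(125*pi**3)) - (64*(4 - 75*pi**2)/(125*pi**3)) = 128/(5*pi).
Hence Im(c_{5}) = (-1/8)·(128/(5*pi)) = -16/(5*pi).

-16/(5*pi)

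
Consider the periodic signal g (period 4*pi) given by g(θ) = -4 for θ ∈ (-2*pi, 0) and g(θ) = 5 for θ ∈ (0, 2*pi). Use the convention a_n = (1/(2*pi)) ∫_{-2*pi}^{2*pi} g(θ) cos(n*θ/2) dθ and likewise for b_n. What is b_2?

0

b_2 = (1/(2*pi)) ∫_{-2*pi}^{2*pi} g(θ) sin(θ) dθ.
Split the integral at the breakpoints.
Directly, an antiderivative of (-4) sin(θ) is 4*cos(θ); evaluating from -2*pi to 0: ∫_{-2*pi}^{0} (-4) sin(θ) dθ = (4) - (4) = 0.
Directly, an antiderivative of (5) sin(θ) is -5*cos(θ); evaluating from 0 to 2*pi: ∫_{0}^{2*pi} (5) sin(θ) dθ = (-5) - (-5) = 0.
Summing the pieces and multiplying by (1/(2*pi)) gives b_2 = 0.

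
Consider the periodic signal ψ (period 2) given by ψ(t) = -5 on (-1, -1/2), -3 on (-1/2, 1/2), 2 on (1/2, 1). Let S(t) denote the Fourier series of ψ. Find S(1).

At t = 1 the one-sided limits are ψ(1^-) = 2 and ψ(1^+) = -5.
By Dirichlet's theorem the series converges to their average, [(2) + (-5)]/2 = -3/2.

-3/2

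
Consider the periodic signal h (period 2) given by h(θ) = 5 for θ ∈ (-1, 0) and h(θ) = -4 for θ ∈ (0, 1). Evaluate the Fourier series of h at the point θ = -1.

1/2

At θ = -1 the one-sided limits are h(-1^-) = -4 and h(-1^+) = 5.
By Dirichlet's theorem the series converges to their average, [(-4) + (5)]/2 = 1/2.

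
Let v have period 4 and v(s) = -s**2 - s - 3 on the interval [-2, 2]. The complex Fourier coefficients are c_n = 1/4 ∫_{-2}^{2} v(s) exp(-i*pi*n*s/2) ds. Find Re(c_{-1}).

Since v is real-valued, Re(c_{-1}) = 1/4 ∫_{-2}^{2} v(s) cos(-pi*s/2) ds = a_{1}/2.
Integrating by parts twice (tabular method), an antiderivative of (-s**2 - s - 3) cos(-pi*s/2) is -2*s**2*sin(pi*s/2)/pi - 2*s*sin(pi*s/2)/pi - 8*s*cos(pi*s/2)/pi**2 - 6*sin(pi*s/2)/pi + 16*sin(pi*s/2)/pi**3 - 4*cos(pi*s/2)/pi**2; evaluating from -2 to 2: ∫_{-2}^{2} (-s**2 - s - 3) cos(-pi*s/2) ds = (20/pi**2) - (-12/pi**2) = 32/pi**2.
Hence Re(c_{-1}) = (1/4)·(32/pi**2) = 8/pi**2.

8/pi**2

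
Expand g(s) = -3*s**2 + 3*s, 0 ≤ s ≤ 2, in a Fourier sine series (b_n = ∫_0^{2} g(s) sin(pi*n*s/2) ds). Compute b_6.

2/pi

b_6 = ∫_0^{2} (-3*s**2 + 3*s) sin(3*pi*s) ds.
Integrating by parts twice (tabular method), an antiderivative of (-3*s**2 + 3*s) sin(3*pi*s) is s**2*cos(3*pi*s)/pi - 2*s*sin(3*pi*s)/(3*pi**2) - s*cos(3*pi*s)/pi + sin(3*pi*s)/(3*pi**2) - 2*cos(3*pi*s)/(9*pi**3); evaluating from 0 to 2: ∫_{0}^{2} (-3*s**2 + 3*s) sin(3*pi*s) ds = (-2/(9*pi**3) + 2/pi) - (-2/(9*pi**3)) = 2/pi.
Hence b_6 = 2/pi.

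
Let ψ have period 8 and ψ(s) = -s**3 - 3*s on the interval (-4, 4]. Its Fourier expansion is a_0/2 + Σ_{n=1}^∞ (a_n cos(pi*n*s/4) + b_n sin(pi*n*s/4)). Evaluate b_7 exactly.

8*(96 - 931*pi**2)/(343*pi**3)

b_7 = 1/4 ∫_{-4}^{4} ψ(s) sin(7*pi*s/4) ds.
ψ is odd and sin(7*pi*s/4) is odd, so the integrand is even and b_7 = 1/2 ∫_0^{4} ψ(s) sin(7*pi*s/4) ds.
Integrating by parts three times (tabular method), an antiderivative of (-s**3 - 3*s) sin(7*pi*s/4) is 4*s**3*cos(7*pi*s/4)/(7*pi) - 48*s**2*sin(7*pi*s/4)/(49*pi**2) - 384*s*cos(7*pi*s/4)/(343*pi**3) + 12*s*cos(7*pi*s/4)/(7*pi) - 48*sin(7*pi*s/4)/(49*pi**2) + 1536*sin(7*pi*s/4)/(2401*pi**4); evaluating from 0 to 4: ∫_{0}^{4} (-s**3 - 3*s) sin(7*pi*s/4) ds = (16*(96 - 931*pi**2)/(343*pi**3)) - (0) = 16*(96 - 931*pi**2)/(343*pi**3).
Hence b_7 = (1/2)·(16*(96 - 931*pi**2)/(343*pi**3)) = 8*(96 - 931*pi**2)/(343*pi**3).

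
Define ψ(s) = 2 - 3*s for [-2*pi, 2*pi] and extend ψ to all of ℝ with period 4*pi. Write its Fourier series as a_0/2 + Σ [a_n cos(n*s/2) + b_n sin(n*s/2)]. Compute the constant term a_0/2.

a_0 = (1/(2*pi)) ∫_{-2*pi}^{2*pi} ψ(s) ds = (1/(2*pi)) · (8*pi) = 4.
So the constant term a_0/2 = 2.

2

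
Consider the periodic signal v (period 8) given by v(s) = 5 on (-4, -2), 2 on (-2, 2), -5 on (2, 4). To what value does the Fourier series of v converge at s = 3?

v is continuous at s = 3 with value -5, so the series converges to -5 there.

-5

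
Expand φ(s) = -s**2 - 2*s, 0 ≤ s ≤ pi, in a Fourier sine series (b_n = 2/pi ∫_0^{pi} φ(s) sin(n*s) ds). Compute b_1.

-2*pi - 4 + 8/pi

b_1 = 2/pi ∫_0^{pi} (-s**2 - 2*s) sin(s) ds.
Integrating by parts twice (tabular method), an antiderivative of (-s**2 - 2*s) sin(s) is s**2*cos(s) - 2*s*sin(s) + 2*s*cos(s) - 2*sin(s) - 2*cos(s); evaluating from 0 to pi: ∫_{0}^{pi} (-s**2 - 2*s) sin(s) ds = (-pi**2 - 2*pi + 2) - (-2) = -pi**2 - 2*pi + 4.
Hence b_1 = (2/pi)·(-pi**2 - 2*pi + 4) = -2*pi - 4 + 8/pi.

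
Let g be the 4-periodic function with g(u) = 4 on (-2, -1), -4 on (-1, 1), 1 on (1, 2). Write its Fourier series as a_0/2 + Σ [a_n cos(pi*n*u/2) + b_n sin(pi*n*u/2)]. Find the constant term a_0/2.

a_0 = 1/2 ∫_{-2}^{2} g(u) du = 1/2 · (-3) = -3/2.
So the constant term a_0/2 = -3/4.

-3/4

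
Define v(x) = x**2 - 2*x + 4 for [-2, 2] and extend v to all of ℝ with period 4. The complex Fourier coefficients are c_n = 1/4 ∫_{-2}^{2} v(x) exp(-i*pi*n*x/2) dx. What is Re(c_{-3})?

-8/(9*pi**2)

Since v is real-valued, Re(c_{-3}) = 1/4 ∫_{-2}^{2} v(x) cos(-3*pi*x/2) dx = a_{3}/2.
Integrating by parts twice (tabular method), an antiderivative of (x**2 - 2*x + 4) cos(-3*pi*x/2) is 2*x**2*sin(3*pi*x/2)/(3*pi) - 4*x*sin(3*pi*x/2)/(3*pi) + 8*x*cos(3*pi*x/2)/(9*pi**2) - 16*sin(3*pi*x/2)/(27*pi**3) + 8*sin(3*pi*x/2)/(3*pi) - 8*cos(3*pi*x/2)/(9*pi**2); evaluating from -2 to 2: ∫_{-2}^{2} (x**2 - 2*x + 4) cos(-3*pi*x/2) dx = (-8/(9*pi**2)) - (8/(3*pi**2)) = -32/(9*pi**2).
Hence Re(c_{-3}) = (1/4)·(-32/(9*pi**2)) = -8/(9*pi**2).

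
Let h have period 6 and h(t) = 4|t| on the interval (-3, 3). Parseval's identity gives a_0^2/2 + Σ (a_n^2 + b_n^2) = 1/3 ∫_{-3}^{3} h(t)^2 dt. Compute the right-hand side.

1/3 ∫_{-3}^{3} h(t)^2 dt = 1/3 · (288) = 96.

96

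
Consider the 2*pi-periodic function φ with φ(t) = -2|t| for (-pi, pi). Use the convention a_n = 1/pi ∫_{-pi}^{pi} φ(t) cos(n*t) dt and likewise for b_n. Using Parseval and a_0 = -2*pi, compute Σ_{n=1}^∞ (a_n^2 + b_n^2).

2*pi**2/3

Parseval: a_0^2/2 + Σ_{n≥1} (a_n^2+b_n^2) = 1/pi ∫_{-pi}^{pi} φ(t)^2 dt = 8*pi**2/3.
Subtract a_0^2/2 = 2*pi**2: Σ (a_n^2+b_n^2) = 2*pi**2/3.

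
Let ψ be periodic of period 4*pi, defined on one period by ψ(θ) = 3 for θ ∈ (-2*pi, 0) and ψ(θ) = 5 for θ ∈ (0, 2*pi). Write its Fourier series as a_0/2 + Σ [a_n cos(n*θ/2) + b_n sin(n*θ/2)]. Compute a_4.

0

a_4 = (1/(2*pi)) ∫_{-2*pi}^{2*pi} ψ(θ) cos(2*θ) dθ.
Split the integral at the breakpoints.
Directly, an antiderivative of (3) cos(2*θ) is 3*sin(2*θ)/2; evaluating from -2*pi to 0: ∫_{-2*pi}^{0} (3) cos(2*θ) dθ = (0) - (0) = 0.
Directly, an antiderivative of (5) cos(2*θ) is 5*sin(2*θ)/2; evaluating from 0 to 2*pi: ∫_{0}^{2*pi} (5) cos(2*θ) dθ = (0) - (0) = 0.
Summing the pieces and multiplying by (1/(2*pi)) gives a_4 = 0.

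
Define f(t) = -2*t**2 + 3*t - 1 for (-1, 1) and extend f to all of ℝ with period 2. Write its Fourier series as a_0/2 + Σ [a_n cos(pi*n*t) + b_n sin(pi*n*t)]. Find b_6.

-1/pi

b_6 = ∫_{-1}^{1} f(t) sin(6*pi*t) dt.
Integrating by parts twice (tabular method), an antiderivative of (-2*t**2 + 3*t - 1) sin(6*pi*t) is t**2*cos(6*pi*t)/(3*pi) - t*sin(6*pi*t)/(9*pi**2) - t*cos(6*pi*t)/(2*pi) + sin(6*pi*t)/(12*pi**2) - cos(6*pi*t)/(54*pi**3) + cos(6*pi*t)/(6*pi); evaluating from -1 to 1: ∫_{-1}^{1} (-2*t**2 + 3*t - 1) sin(6*pi*t) dt = (-1/(54*pi**3)) - ((-1/54 + pi**2)/pi**3) = -1/pi.
Hence b_6 = -1/pi.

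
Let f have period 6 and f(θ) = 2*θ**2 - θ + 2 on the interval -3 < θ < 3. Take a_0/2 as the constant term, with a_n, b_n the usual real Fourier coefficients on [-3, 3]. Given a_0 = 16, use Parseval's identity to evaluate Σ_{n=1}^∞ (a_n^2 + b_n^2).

Parseval: a_0^2/2 + Σ_{n≥1} (a_n^2+b_n^2) = 1/3 ∫_{-3}^{3} f(θ)^2 dθ = 958/5.
Subtract a_0^2/2 = 128: Σ (a_n^2+b_n^2) = 318/5.

318/5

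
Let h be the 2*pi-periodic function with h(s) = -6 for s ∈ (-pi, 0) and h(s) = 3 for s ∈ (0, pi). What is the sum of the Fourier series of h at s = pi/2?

3

h is continuous at s = pi/2 with value 3, so the series converges to 3 there.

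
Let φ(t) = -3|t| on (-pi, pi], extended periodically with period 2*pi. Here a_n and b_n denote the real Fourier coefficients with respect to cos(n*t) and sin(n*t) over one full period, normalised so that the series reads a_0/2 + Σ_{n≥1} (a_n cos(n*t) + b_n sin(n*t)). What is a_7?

12/(49*pi)

a_7 = 1/pi ∫_{-pi}^{pi} φ(t) cos(7*t) dt.
φ is even and cos(7*t) is even, so the integrand is even and a_7 = 2/pi ∫_0^{pi} φ(t) cos(7*t) dt.
Integrating by parts (boundary term plus one more integral), an antiderivative of (-3*t) cos(7*t) is -3*t*sin(7*t)/7 - 3*cos(7*t)/49; evaluating from 0 to pi: ∫_{0}^{pi} (-3*t) cos(7*t) dt = (3/49) - (-3/49) = 6/49.
Hence a_7 = (2/pi)·(6/49) = 12/(49*pi).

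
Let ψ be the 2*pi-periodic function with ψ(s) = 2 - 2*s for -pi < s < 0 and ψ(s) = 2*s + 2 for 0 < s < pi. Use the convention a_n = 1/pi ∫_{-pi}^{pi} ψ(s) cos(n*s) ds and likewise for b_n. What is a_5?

a_5 = 1/pi ∫_{-pi}^{pi} ψ(s) cos(5*s) ds.
ψ is even and cos(5*s) is even, so the integrand is even and a_5 = 2/pi ∫_0^{pi} ψ(s) cos(5*s) ds.
Integrating by parts (boundary term plus one more integral), an antiderivative of (2*s + 2) cos(5*s) is 2*s*sin(5*s)/5 + 2*sin(5*s)/5 + 2*cos(5*s)/25; evaluating from 0 to pi: ∫_{0}^{pi} (2*s + 2) cos(5*s) ds = (-2/25) - (2/25) = -4/25.
Hence a_5 = (2/pi)·(-4/25) = -8/(25*pi).

-8/(25*pi)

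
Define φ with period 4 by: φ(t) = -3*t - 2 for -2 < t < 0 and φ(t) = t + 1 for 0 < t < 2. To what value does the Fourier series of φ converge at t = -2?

7/2

At t = -2 the one-sided limits are φ(-2^-) = 3 and φ(-2^+) = 4.
By Dirichlet's theorem the series converges to their average, [(3) + (4)]/2 = 7/2.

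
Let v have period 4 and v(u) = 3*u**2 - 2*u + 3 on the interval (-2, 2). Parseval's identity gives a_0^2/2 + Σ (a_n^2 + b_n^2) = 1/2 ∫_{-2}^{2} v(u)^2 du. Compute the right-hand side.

2014/15

1/2 ∫_{-2}^{2} v(u)^2 du = 1/2 · (4028/15) = 2014/15.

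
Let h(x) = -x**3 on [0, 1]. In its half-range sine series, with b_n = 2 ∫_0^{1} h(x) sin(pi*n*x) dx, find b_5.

b_5 = 2 ∫_0^{1} (-x**3) sin(5*pi*x) dx.
Integrating by parts three times (tabular method), an antiderivative of (-x**3) sin(5*pi*x) is x**3*cos(5*pi*x)/(5*pi) - 3*x**2*sin(5*pi*x)/(25*pi**2) - 6*x*cos(5*pi*x)/(125*pi**3) + 6*sin(5*pi*x)/(625*pi**4); evaluating from 0 to 1: ∫_{0}^{1} (-x**3) sin(5*pi*x) dx = ((6 - 25*pi**2)/(125*pi**3)) - (0) = (6 - 25*pi**2)/(125*pi**3).
Hence b_5 = 2·((6 - 25*pi**2)/(125*pi**3)) = 2*(6 - 25*pi**2)/(125*pi**3).

2*(6 - 25*pi**2)/(125*pi**3)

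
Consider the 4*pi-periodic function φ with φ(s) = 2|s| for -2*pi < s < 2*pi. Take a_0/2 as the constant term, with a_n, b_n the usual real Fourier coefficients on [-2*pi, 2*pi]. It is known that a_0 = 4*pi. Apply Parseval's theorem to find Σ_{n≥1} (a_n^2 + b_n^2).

Parseval: a_0^2/2 + Σ_{n≥1} (a_n^2+b_n^2) = (1/(2*pi)) ∫_{-2*pi}^{2*pi} φ(s)^2 ds = 32*pi**2/3.
Subtract a_0^2/2 = 8*pi**2: Σ (a_n^2+b_n^2) = 8*pi**2/3.

8*pi**2/3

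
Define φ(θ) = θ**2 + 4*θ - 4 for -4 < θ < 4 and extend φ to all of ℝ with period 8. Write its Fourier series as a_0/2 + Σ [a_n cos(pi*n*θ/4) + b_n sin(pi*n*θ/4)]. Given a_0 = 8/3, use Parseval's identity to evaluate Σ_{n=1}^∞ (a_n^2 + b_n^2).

Parseval: a_0^2/2 + Σ_{n≥1} (a_n^2+b_n^2) = 1/4 ∫_{-4}^{4} φ(θ)^2 dθ = 3296/15.
Subtract a_0^2/2 = 32/9: Σ (a_n^2+b_n^2) = 9728/45.

9728/45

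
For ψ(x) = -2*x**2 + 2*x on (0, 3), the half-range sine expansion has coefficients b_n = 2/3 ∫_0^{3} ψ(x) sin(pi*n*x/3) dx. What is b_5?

24*(6 - 25*pi**2)/(125*pi**3)

b_5 = 2/3 ∫_0^{3} (-2*x**2 + 2*x) sin(5*pi*x/3) dx.
Integrating by parts twice (tabular method), an antiderivative of (-2*x**2 + 2*x) sin(5*pi*x/3) is 6*x**2*cos(5*pi*x/3)/(5*pi) - 36*x*sin(5*pi*x/3)/(25*pi**2) - 6*x*cos(5*pi*x/3)/(5*pi) + 18*sin(5*pi*x/3)/(25*pi**2) - 108*cos(5*pi*x/3)/(125*pi**3); evaluating from 0 to 3: ∫_{0}^{3} (-2*x**2 + 2*x) sin(5*pi*x/3) dx = (36*(3 - 25*pi**2)/(125*pi**3)) - (-108/(125*pi**3)) = 36*(6 - 25*pi**2)/(125*pi**3).
Hence b_5 = (2/3)·(36*(6 - 25*pi**2)/(125*pi**3)) = 24*(6 - 25*pi**2)/(125*pi**3).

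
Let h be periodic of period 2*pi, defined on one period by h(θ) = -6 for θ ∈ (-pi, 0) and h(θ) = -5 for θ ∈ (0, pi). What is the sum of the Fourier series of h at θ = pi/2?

-5

h is continuous at θ = pi/2 with value -5, so the series converges to -5 there.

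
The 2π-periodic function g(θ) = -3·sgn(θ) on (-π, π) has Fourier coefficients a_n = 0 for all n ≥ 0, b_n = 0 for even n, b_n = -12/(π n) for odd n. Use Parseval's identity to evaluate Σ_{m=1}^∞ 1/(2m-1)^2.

Parseval: Σ b_n^2 = (1/π) ∫_{-π}^{π} g(θ)^2 dθ = 18.
Only odd n contribute, with b_n^2 = 144/(π^2 n^2), so Σ_{m≥1} 1/(2m-1)^2 = π^2·(18)/144 = pi**2/8.

pi**2/8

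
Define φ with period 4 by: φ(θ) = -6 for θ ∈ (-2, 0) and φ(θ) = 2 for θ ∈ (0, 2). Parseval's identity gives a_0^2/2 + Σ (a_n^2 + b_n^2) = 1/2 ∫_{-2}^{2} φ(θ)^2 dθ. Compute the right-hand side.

40

1/2 ∫_{-2}^{2} φ(θ)^2 dθ = 1/2 · (80) = 40.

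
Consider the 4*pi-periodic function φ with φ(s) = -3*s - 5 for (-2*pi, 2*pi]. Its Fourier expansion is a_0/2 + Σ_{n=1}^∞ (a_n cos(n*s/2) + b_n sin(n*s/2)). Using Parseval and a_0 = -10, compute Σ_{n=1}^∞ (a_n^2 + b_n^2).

24*pi**2

Parseval: a_0^2/2 + Σ_{n≥1} (a_n^2+b_n^2) = (1/(2*pi)) ∫_{-2*pi}^{2*pi} φ(s)^2 ds = 50 + 24*pi**2.
Subtract a_0^2/2 = 50: Σ (a_n^2+b_n^2) = 24*pi**2.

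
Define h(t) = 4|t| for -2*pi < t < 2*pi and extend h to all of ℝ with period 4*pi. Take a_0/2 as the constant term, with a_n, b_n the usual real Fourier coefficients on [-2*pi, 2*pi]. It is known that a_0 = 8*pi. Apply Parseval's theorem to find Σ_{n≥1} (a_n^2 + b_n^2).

Parseval: a_0^2/2 + Σ_{n≥1} (a_n^2+b_n^2) = (1/(2*pi)) ∫_{-2*pi}^{2*pi} h(t)^2 dt = 128*pi**2/3.
Subtract a_0^2/2 = 32*pi**2: Σ (a_n^2+b_n^2) = 32*pi**2/3.

32*pi**2/3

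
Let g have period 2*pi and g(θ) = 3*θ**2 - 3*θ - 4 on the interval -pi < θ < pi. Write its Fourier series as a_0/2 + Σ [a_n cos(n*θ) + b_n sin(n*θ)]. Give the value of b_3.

b_3 = 1/pi ∫_{-pi}^{pi} g(θ) sin(3*θ) dθ.
Integrating by parts twice (tabular method), an antiderivative of (3*θ**2 - 3*θ - 4) sin(3*θ) is -θ**2*cos(3*θ) + 2*θ*sin(3*θ)/3 + θ*cos(3*θ) - sin(3*θ)/3 + 14*cos(3*θ)/9; evaluating from -pi to pi: ∫_{-pi}^{pi} (3*θ**2 - 3*θ - 4) sin(3*θ) dθ = (-pi - 14/9 + pi**2) - (-14/9 + pi + pi**2) = -2*pi.
Hence b_3 = (1/pi)·(-2*pi) = -2.

-2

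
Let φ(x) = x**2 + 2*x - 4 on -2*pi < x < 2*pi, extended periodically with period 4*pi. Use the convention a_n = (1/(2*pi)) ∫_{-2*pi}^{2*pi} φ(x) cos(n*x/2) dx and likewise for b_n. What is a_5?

a_5 = (1/(2*pi)) ∫_{-2*pi}^{2*pi} φ(x) cos(5*x/2) dx.
Integrating by parts twice (tabular method), an antiderivative of (x**2 + 2*x - 4) cos(5*x/2) is 2*x**2*sin(5*x/2)/5 + 4*x*sin(5*x/2)/5 + 8*x*cos(5*x/2)/25 - 216*sin(5*x/2)/125 + 8*cos(5*x/2)/25; evaluating from -2*pi to 2*pi: ∫_{-2*pi}^{2*pi} (x**2 + 2*x - 4) cos(5*x/2) dx = (-16*pi/25 - 8/25) - (-8/25 + 16*pi/25) = -32*pi/25.
Hence a_5 = (1/(2*pi))·(-32*pi/25) = -16/25.

-16/25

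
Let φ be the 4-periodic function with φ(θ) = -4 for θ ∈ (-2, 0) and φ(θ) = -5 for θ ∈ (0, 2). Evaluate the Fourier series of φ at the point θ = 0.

-9/2

At θ = 0 the one-sided limits are φ(0^-) = -4 and φ(0^+) = -5.
By Dirichlet's theorem the series converges to their average, [(-4) + (-5)]/2 = -9/2.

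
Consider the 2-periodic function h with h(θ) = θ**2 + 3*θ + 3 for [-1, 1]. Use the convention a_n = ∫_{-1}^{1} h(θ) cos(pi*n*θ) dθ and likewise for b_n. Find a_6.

a_6 = ∫_{-1}^{1} h(θ) cos(6*pi*θ) dθ.
Integrating by parts twice (tabular method), an antiderivative of (θ**2 + 3*θ + 3) cos(6*pi*θ) is θ**2*sin(6*pi*θ)/(6*pi) + θ*sin(6*pi*θ)/(2*pi) + θ*cos(6*pi*θ)/(18*pi**2) - sin(6*pi*θ)/(108*pi**3) + sin(6*pi*θ)/(2*pi) + cos(6*pi*θ)/(12*pi**2); evaluating from -1 to 1: ∫_{-1}^{1} (θ**2 + 3*θ + 3) cos(6*pi*θ) dθ = (5/(36*pi**2)) - (1/(36*pi**2)) = 1/(9*pi**2).
Hence a_6 = 1/(9*pi**2).

1/(9*pi**2)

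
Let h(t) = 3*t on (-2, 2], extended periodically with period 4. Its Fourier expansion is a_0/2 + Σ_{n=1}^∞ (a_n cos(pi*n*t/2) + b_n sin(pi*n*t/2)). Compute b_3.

b_3 = 1/2 ∫_{-2}^{2} h(t) sin(3*pi*t/2) dt.
h is odd and sin(3*pi*t/2) is odd, so the integrand is even and b_3 = ∫_0^{2} h(t) sin(3*pi*t/2) dt.
Integrating by parts (boundary term plus one more integral), an antiderivative of (3*t) sin(3*pi*t/2) is -2*t*cos(3*pi*t/2)/pi + 4*sin(3*pi*t/2)/(3*pi**2); evaluating from 0 to 2: ∫_{0}^{2} (3*t) sin(3*pi*t/2) dt = (4/pi) - (0) = 4/pi.
Hence b_3 = 4/pi.

4/pi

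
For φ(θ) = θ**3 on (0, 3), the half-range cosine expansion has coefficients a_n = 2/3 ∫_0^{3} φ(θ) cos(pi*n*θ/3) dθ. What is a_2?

81/(2*pi**2)

a_2 = 2/3 ∫_0^{3} (θ**3) cos(2*pi*θ/3) dθ.
Integrating by parts three times (tabular method), an antiderivative of (θ**3) cos(2*pi*θ/3) is 3*θ**3*sin(2*pi*θ/3)/(2*pi) + 27*θ**2*cos(2*pi*θ/3)/(4*pi**2) - 81*θ*sin(2*pi*θ/3)/(4*pi**3) - 243*cos(2*pi*θ/3)/(8*pi**4); evaluating from 0 to 3: ∫_{0}^{3} (θ**3) cos(2*pi*θ/3) dθ = (243*(-1 + 2*pi**2)/(8*pi**4)) - (-243/(8*pi**4)) = 243/(4*pi**2).
Hence a_2 = (2/3)·(243/(4*pi**2)) = 81/(2*pi**2).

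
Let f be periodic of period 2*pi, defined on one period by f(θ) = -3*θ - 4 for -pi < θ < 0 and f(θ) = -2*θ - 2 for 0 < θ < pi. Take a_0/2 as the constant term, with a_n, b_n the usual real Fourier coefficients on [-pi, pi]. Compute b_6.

5/6

b_6 = 1/pi ∫_{-pi}^{pi} f(θ) sin(6*θ) dθ.
Split the integral at the breakpoints.
Integrating by parts (boundary term plus one more integral), an antiderivative of (-3*θ - 4) sin(6*θ) is θ*cos(6*θ)/2 - sin(6*θ)/12 + 2*cos(6*θ)/3; evaluating from -pi to 0: ∫_{-pi}^{0} (-3*θ - 4) sin(6*θ) dθ = (2/3) - (2/3 - pi/2) = pi/2.
Integrating by parts (boundary term plus one more integral), an antiderivative of (-2*θ - 2) sin(6*θ) is θ*cos(6*θ)/3 - sin(6*θ)/18 + cos(6*θ)/3; evaluating from 0 to pi: ∫_{0}^{pi} (-2*θ - 2) sin(6*θ) dθ = (1/3 + pi/3) - (1/3) = pi/3.
Summing the pieces and multiplying by (1/pi) gives b_6 = 5/6.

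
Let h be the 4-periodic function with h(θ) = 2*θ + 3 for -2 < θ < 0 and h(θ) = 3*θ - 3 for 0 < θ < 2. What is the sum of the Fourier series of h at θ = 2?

1

At θ = 2 the one-sided limits are h(2^-) = 3 and h(2^+) = -1.
By Dirichlet's theorem the series converges to their average, [(3) + (-1)]/2 = 1.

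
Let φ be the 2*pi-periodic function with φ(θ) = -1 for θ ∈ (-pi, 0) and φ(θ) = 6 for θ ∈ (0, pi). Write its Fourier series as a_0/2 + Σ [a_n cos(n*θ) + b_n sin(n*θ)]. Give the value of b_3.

b_3 = 1/pi ∫_{-pi}^{pi} φ(θ) sin(3*θ) dθ.
Split the integral at the breakpoints.
Directly, an antiderivative of (-1) sin(3*θ) is cos(3*θ)/3; evaluating from -pi to 0: ∫_{-pi}^{0} (-1) sin(3*θ) dθ = (1/3) - (-1/3) = 2/3.
Directly, an antiderivative of (6) sin(3*θ) is -2*cos(3*θ); evaluating from 0 to pi: ∫_{0}^{pi} (6) sin(3*θ) dθ = (2) - (-2) = 4.
Summing the pieces and multiplying by (1/pi) gives b_3 = 14/(3*pi).

14/(3*pi)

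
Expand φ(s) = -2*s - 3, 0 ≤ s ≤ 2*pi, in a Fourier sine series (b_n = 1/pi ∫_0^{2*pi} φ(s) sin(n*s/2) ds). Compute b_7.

b_7 = 1/pi ∫_0^{2*pi} (-2*s - 3) sin(7*s/2) ds.
Integrating by parts (boundary term plus one more integral), an antiderivative of (-2*s - 3) sin(7*s/2) is 4*s*cos(7*s/2)/7 - 8*sin(7*s/2)/49 + 6*cos(7*s/2)/7; evaluating from 0 to 2*pi: ∫_{0}^{2*pi} (-2*s - 3) sin(7*s/2) ds = (-8*pi/7 - 6/7) - (6/7) = -8*pi/7 - 12/7.
Hence b_7 = (1/pi)·(-8*pi/7 - 12/7) = 4*(-2*pi - 3)/(7*pi).

4*(-2*pi - 3)/(7*pi)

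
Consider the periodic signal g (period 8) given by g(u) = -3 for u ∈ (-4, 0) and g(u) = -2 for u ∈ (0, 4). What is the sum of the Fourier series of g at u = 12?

-5/2

u = 12 differs from u = -4 by 2 full period(s), and the series is 8-periodic.
At u = -4 the one-sided limits are g(-4^-) = -2 and g(-4^+) = -3.
By Dirichlet's theorem the series converges to their average, [(-2) + (-3)]/2 = -5/2.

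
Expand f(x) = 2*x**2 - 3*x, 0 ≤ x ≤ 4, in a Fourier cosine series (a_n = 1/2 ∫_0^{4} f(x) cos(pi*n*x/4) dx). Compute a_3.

a_3 = 1/2 ∫_0^{4} (2*x**2 - 3*x) cos(3*pi*x/4) dx.
Integrating by parts twice (tabular method), an antiderivative of (2*x**2 - 3*x) cos(3*pi*x/4) is 8*x**2*sin(3*pi*x/4)/(3*pi) - 4*x*sin(3*pi*x/4)/pi + 64*x*cos(3*pi*x/4)/(9*pi**2) - 256*sin(3*pi*x/4)/(27*pi**3) - 16*cos(3*pi*x/4)/(3*pi**2); evaluating from 0 to 4: ∫_{0}^{4} (2*x**2 - 3*x) cos(3*pi*x/4) dx = (-208/(9*pi**2)) - (-16/(3*pi**2)) = -160/(9*pi**2).
Hence a_3 = (1/2)·(-160/(9*pi**2)) = -80/(9*pi**2).

-80/(9*pi**2)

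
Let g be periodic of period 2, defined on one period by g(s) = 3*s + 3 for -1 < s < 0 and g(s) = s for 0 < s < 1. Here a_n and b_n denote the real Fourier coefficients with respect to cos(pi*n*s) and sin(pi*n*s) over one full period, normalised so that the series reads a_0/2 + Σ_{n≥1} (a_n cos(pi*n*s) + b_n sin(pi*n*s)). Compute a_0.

2

a_0 = ∫_{-1}^{1} g(s) ds = 2.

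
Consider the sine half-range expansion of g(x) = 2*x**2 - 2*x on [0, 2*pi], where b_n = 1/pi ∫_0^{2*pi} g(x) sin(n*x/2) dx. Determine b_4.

b_4 = 1/pi ∫_0^{2*pi} (2*x**2 - 2*x) sin(2*x) dx.
Integrating by parts twice (tabular method), an antiderivative of (2*x**2 - 2*x) sin(2*x) is -x**2*cos(2*x) + x*sin(2*x) + x*cos(2*x) - sin(2*x)/2 + cos(2*x)/2; evaluating from 0 to 2*pi: ∫_{0}^{2*pi} (2*x**2 - 2*x) sin(2*x) dx = (-4*pi**2 + 1/2 + 2*pi) - (1/2) = 2*pi*(1 - 2*pi).
Hence b_4 = (1/pi)·(2*pi*(1 - 2*pi)) = 2 - 4*pi.

2 - 4*pi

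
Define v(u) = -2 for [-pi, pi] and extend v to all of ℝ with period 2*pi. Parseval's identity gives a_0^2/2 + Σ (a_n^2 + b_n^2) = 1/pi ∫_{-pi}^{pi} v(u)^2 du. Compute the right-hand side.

1/pi ∫_{-pi}^{pi} v(u)^2 du = 1/pi · (8*pi) = 8.

8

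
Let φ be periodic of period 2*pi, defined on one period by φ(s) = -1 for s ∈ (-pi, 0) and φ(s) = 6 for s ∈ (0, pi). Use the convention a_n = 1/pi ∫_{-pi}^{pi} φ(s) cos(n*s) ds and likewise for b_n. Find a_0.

5

a_0 = 1/pi ∫_{-pi}^{pi} φ(s) ds = 1/pi · (5*pi) = 5.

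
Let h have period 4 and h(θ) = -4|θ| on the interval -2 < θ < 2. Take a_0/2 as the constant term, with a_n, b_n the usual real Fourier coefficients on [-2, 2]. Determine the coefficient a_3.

32/(9*pi**2)

a_3 = 1/2 ∫_{-2}^{2} h(θ) cos(3*pi*θ/2) dθ.
h is even and cos(3*pi*θ/2) is even, so the integrand is even and a_3 = ∫_0^{2} h(θ) cos(3*pi*θ/2) dθ.
Integrating by parts (boundary term plus one more integral), an antiderivative of (-4*θ) cos(3*pi*θ/2) is -8*θ*sin(3*pi*θ/2)/(3*pi) - 16*cos(3*pi*θ/2)/(9*pi**2); evaluating from 0 to 2: ∫_{0}^{2} (-4*θ) cos(3*pi*θ/2) dθ = (16/(9*pi**2)) - (-16/(9*pi**2)) = 32/(9*pi**2).
Hence a_3 = 32/(9*pi**2).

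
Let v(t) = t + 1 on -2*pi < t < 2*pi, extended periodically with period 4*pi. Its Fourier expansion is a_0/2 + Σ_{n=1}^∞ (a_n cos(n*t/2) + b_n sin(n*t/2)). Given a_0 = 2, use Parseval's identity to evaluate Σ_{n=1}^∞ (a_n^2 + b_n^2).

8*pi**2/3

Parseval: a_0^2/2 + Σ_{n≥1} (a_n^2+b_n^2) = (1/(2*pi)) ∫_{-2*pi}^{2*pi} v(t)^2 dt = 2 + 8*pi**2/3.
Subtract a_0^2/2 = 2: Σ (a_n^2+b_n^2) = 8*pi**2/3.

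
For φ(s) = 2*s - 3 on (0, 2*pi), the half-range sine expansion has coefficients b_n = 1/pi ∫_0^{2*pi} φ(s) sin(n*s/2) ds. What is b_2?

b_2 = 1/pi ∫_0^{2*pi} (2*s - 3) sin(s) ds.
Integrating by parts (boundary term plus one more integral), an antiderivative of (2*s - 3) sin(s) is -2*s*cos(s) + 2*sin(s) + 3*cos(s); evaluating from 0 to 2*pi: ∫_{0}^{2*pi} (2*s - 3) sin(s) ds = (3 - 4*pi) - (3) = -4*pi.
Hence b_2 = (1/pi)·(-4*pi) = -4.

-4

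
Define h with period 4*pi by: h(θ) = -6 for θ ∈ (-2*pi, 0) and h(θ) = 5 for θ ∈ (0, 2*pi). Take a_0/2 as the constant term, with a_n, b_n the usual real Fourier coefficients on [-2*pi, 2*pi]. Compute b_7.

22/(7*pi)

b_7 = (1/(2*pi)) ∫_{-2*pi}^{2*pi} h(θ) sin(7*θ/2) dθ.
Split the integral at the breakpoints.
Directly, an antiderivative of (-6) sin(7*θ/2) is 12*cos(7*θ/2)/7; evaluating from -2*pi to 0: ∫_{-2*pi}^{0} (-6) sin(7*θ/2) dθ = (12/7) - (-12/7) = 24/7.
Directly, an antiderivative of (5) sin(7*θ/2) is -10*cos(7*θ/2)/7; evaluating from 0 to 2*pi: ∫_{0}^{2*pi} (5) sin(7*θ/2) dθ = (10/7) - (-10/7) = 20/7.
Summing the pieces and multiplying by (1/(2*pi)) gives b_7 = 22/(7*pi).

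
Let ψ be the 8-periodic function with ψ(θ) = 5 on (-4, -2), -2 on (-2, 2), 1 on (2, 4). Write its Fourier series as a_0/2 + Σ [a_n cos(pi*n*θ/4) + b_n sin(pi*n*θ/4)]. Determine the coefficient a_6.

0

a_6 = 1/4 ∫_{-4}^{4} ψ(θ) cos(3*pi*θ/2) dθ.
Split the integral at the breakpoints.
Directly, an antiderivative of (5) cos(3*pi*θ/2) is 10*sin(3*pi*θ/2)/(3*pi); evaluating from -4 to -2: ∫_{-4}^{-2} (5) cos(3*pi*θ/2) dθ = (0) - (0) = 0.
Directly, an antiderivative of (-2) cos(3*pi*θ/2) is -4*sin(3*pi*θ/2)/(3*pi); evaluating from -2 to 2: ∫_{-2}^{2} (-2) cos(3*pi*θ/2) dθ = (0) - (0) = 0.
Directly, an antiderivative of (1) cos(3*pi*θ/2) is 2*sin(3*pi*θ/2)/(3*pi); evaluating from 2 to 4: ∫_{2}^{4} (1) cos(3*pi*θ/2) dθ = (0) - (0) = 0.
Summing the pieces and multiplying by (1/4) gives a_6 = 0.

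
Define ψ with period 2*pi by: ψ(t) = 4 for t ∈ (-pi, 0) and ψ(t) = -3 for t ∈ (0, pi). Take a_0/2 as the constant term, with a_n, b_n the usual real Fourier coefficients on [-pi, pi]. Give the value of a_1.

a_1 = 1/pi ∫_{-pi}^{pi} ψ(t) cos(t) dt.
Split the integral at the breakpoints.
Directly, an antiderivative of (4) cos(t) is 4*sin(t); evaluating from -pi to 0: ∫_{-pi}^{0} (4) cos(t) dt = (0) - (0) = 0.
Directly, an antiderivative of (-3) cos(t) is -3*sin(t); evaluating from 0 to pi: ∫_{0}^{pi} (-3) cos(t) dt = (0) - (0) = 0.
Summing the pieces and multiplying by (1/pi) gives a_1 = 0.

0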